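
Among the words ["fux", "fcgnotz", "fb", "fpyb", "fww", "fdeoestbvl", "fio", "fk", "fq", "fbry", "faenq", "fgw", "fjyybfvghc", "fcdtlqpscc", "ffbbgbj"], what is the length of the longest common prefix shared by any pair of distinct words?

2

Equivalently: take the maximum, over all pairs, of their longest common prefix length.
e.g. "fb" and "fbry" share the prefix "fb" of length 2; no pair shares a longer one.
Longest shared-prefix length: 2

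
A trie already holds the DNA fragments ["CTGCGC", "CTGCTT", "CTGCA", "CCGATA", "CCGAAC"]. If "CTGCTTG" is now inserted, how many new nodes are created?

1

"CTGCTT" is already a path in the trie; the remaining "G" must be added.
Each of the 1 remaining characters creates one node.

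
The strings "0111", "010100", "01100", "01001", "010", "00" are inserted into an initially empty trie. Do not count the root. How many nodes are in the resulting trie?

13

Trie structure (* marks end of a word):
(root)
└─ 0
   ├─ 0 *
   └─ 1
      ├─ 0 *
      │  ├─ 0
      │  │  └─ 1 *
      │  └─ 1
      │     └─ 0
      │        └─ 0 *
      └─ 1
         ├─ 0
         │  └─ 0 *
         └─ 1 *
Counting every labelled node above: 13.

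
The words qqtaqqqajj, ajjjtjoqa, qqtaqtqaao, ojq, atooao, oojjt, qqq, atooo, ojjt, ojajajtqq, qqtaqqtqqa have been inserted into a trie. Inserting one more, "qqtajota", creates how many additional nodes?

"qqta" is already a path in the trie; the remaining "jota" must be added.
New nodes needed: |"qqtajota"| − 4 = 8 − 4 = 4.

4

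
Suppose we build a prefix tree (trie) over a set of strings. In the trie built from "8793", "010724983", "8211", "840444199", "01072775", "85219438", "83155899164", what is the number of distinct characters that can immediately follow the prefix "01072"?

2

Follow the path "01072" to its node, then look at its outgoing edges.
Distinct next characters after "01072": 4, 7.
That node has 2 child edges.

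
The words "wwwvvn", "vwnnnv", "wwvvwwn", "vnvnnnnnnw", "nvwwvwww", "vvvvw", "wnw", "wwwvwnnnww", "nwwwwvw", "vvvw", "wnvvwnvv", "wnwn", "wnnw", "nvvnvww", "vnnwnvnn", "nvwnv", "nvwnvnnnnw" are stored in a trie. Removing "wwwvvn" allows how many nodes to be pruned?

After clearing the end-marker at "wwwvvn", prune upward until reaching a node still needed by another word.
The suffix "vn" (2 nodes) is used only by "wwwvvn"; the node for "wwwv" still has the child "w", so pruning stops there.
Nodes removed: 2

2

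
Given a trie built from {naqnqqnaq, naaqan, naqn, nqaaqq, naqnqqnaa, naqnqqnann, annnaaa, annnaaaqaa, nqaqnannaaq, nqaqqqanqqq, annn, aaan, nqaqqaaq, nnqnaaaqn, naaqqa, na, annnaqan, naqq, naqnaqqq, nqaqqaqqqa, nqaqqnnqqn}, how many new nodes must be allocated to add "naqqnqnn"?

4

"naqq" is already a path in the trie; the remaining "nqnn" must be added.
Each of the 4 remaining characters creates one node.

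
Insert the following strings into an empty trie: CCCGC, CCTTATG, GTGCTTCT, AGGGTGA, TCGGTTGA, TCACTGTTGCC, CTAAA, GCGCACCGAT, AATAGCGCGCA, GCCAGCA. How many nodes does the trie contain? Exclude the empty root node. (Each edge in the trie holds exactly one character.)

70

Trace insertions, counting only characters that open a new branch:
  "CCCGC" → 5 new (C, C, C, G, C)
  "CCTTATG" → prefix "CC" already present; 5 new (T, T, A, T, G)
  "GTGCTTCT" → 8 new (G, T, G, C, T, T, C, T)
  "AGGGTGA" → 7 new (A, G, G, G, T, G, A)
  "TCGGTTGA" → 8 new (T, C, G, G, T, T, G, A)
  "TCACTGTTGCC" → prefix "TC" already present; 9 new (A, C, T, G, T, T, G, C, C)
  "CTAAA" → prefix "C" already present; 4 new (T, A, A, A)
  "GCGCACCGAT" → prefix "G" already present; 9 new (C, G, C, A, C, C, G, A, T)
  "AATAGCGCGCA" → prefix "A" already present; 10 new (A, T, A, G, C, G, C, G, C, A)
  "GCCAGCA" → prefix "GC" already present; 5 new (C, A, G, C, A)
Total nodes = 5 + 5 + 8 + 7 + 8 + 9 + 4 + 9 + 10 + 5 = 70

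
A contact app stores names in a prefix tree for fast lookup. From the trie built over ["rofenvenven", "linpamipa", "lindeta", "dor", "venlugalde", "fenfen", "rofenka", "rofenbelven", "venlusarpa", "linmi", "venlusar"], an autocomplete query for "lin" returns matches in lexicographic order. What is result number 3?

linpamipa

DFS of the "lin" subtree visits, in order: "lindeta", "linmi", "linpamipa"
The 3rd is linpamipa.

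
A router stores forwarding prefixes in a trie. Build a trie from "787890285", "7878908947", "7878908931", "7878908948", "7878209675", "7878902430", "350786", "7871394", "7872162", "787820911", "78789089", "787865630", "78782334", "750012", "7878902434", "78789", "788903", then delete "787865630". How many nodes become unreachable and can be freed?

5

After clearing the end-marker at "787865630", prune upward until reaching a node still needed by another word.
The suffix "65630" (5 nodes) is used only by "787865630"; the node for "7878" still has the child "9", so pruning stops there.
Nodes removed: 5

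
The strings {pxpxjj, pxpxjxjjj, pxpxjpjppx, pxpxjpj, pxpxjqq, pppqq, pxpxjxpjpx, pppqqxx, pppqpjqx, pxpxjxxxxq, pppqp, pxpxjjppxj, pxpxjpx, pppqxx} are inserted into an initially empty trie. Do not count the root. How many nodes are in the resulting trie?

Count nodes per top-level branch (shared prefixes stored once):
  'p'-branch (pppqp, pppqpjqx, pppqq, pppqqxx, pppqxx, pxpxjj, pxpxjjppxj, pxpxjpj, pxpxjpjppx, pxpxjpx, pxpxjqq, pxpxjxjjj, pxpxjxpjpx, pxpxjxxxxq): 42 nodes
Sum: 42

42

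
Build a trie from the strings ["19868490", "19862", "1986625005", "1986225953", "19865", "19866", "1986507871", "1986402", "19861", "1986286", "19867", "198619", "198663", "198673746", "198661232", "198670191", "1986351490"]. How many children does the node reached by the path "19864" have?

Follow the path "19864" to its node, then look at its outgoing edges.
Distinct next characters after "19864": 0.
That node has 1 child edge.

1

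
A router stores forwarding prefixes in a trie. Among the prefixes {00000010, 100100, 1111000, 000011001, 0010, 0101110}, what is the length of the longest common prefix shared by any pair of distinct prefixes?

4

Look for the deepest trie node that still has at least two words in its subtree.
"00000010" and "000011001" agree on "0000" (4 characters) before diverging; nothing deeper is shared.
Longest shared-prefix length: 4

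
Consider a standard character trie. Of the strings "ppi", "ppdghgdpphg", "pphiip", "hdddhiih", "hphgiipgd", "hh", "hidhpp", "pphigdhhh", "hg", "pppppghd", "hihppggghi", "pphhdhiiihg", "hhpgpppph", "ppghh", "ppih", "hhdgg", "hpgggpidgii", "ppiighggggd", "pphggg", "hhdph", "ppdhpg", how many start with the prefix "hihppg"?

Walk to "hihppg"; the words in its subtree are exactly those with that prefix.
Matches: "hihppggghi"
Count: 1

1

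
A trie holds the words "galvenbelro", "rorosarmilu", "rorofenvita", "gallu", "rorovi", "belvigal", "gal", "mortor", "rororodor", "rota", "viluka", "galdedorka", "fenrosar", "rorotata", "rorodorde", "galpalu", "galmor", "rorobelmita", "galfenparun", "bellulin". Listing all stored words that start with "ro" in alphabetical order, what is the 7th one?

Words with prefix "ro", in lexicographic order: "rorobelmita", "rorodorde", "rorofenvita", "rororodor", "rorosarmilu", "rorotata", "rorovi", "rota"
Position 7: rorovi

rorovi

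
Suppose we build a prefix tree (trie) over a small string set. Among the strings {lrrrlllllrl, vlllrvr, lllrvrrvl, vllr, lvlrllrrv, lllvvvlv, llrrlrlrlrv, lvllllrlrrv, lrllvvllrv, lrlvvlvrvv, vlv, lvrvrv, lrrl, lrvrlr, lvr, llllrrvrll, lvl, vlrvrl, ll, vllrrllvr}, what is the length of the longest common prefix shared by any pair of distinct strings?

4

The deepest shared node is where two words last agree before diverging.
e.g. "vllr" and "vllrrllvr" share the prefix "vllr" of length 4; no pair shares a longer one.
Longest shared-prefix length: 4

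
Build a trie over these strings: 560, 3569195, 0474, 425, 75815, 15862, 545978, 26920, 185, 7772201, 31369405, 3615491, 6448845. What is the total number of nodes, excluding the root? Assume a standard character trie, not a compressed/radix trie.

65

Trace insertions, counting only characters that open a new branch:
  "560" → 3 new (5, 6, 0)
  "3569195" → 7 new (3, 5, 6, 9, 1, 9, 5)
  "0474" → 4 new (0, 4, 7, 4)
  "425" → 3 new (4, 2, 5)
  "75815" → 5 new (7, 5, 8, 1, 5)
  "15862" → 5 new (1, 5, 8, 6, 2)
  "545978" → prefix "5" already present; 5 new (4, 5, 9, 7, 8)
  "26920" → 5 new (2, 6, 9, 2, 0)
  "185" → prefix "1" already present; 2 new (8, 5)
  "7772201" → prefix "7" already present; 6 new (7, 7, 2, 2, 0, 1)
  "31369405" → prefix "3" already present; 7 new (1, 3, 6, 9, 4, 0, 5)
  "3615491" → prefix "3" already present; 6 new (6, 1, 5, 4, 9, 1)
  "6448845" → 7 new (6, 4, 4, 8, 8, 4, 5)
Total nodes = 3 + 7 + 4 + 3 + 5 + 5 + 5 + 5 + 2 + 6 + 7 + 6 + 7 = 65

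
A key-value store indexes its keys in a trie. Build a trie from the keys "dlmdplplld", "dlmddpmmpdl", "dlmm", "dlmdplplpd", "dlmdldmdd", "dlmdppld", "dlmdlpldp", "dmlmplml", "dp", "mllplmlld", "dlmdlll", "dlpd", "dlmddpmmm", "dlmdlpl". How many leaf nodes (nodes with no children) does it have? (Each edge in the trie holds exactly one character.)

A leaf is a node with no children — equivalently, the end of a word that is not a proper prefix of any other stored word.
Those words: "dlmddpmmm", "dlmddpmmpdl", "dlmdldmdd", "dlmdlll", "dlmdlpldp", "dlmdplplld", "dlmdplplpd", "dlmdppld", "dlmm", "dlpd", "dmlmplml", "dp", "mllplmlld"
Leaf count: 13

13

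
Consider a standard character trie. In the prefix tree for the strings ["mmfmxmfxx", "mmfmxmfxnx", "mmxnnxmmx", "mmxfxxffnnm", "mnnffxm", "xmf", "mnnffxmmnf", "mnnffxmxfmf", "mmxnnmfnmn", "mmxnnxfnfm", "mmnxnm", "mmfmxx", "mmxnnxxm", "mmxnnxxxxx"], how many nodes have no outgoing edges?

Leaves are exactly the stored words that no other stored word extends.
Those words: "mmfmxmfxnx", "mmfmxmfxx", "mmfmxx", "mmnxnm", "mmxfxxffnnm", "mmxnnmfnmn", "mmxnnxfnfm", "mmxnnxmmx", "mmxnnxxm", "mmxnnxxxxx", "mnnffxmmnf", "mnnffxmxfmf", "xmf"
Leaf count: 13

13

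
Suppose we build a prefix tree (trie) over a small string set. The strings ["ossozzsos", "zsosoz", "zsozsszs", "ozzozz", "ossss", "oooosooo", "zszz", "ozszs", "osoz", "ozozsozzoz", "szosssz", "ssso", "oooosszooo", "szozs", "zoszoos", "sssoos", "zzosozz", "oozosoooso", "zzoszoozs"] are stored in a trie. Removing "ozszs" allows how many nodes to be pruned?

Walk "ozszs" from the leaf back toward the root, removing each node that no remaining word uses.
The suffix "szs" (3 nodes) is used only by "ozszs"; the node for "oz" still has the child "z", so pruning stops there.
Nodes removed: 3

3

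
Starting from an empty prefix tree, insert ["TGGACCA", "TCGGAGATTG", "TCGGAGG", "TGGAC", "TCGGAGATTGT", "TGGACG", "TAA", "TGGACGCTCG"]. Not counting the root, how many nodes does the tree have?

Trie structure (* marks end of a word):
(root)
└─ T
   ├─ A
   │  └─ A *
   ├─ C
   │  └─ G
   │     └─ G
   │        └─ A
   │           └─ G
   │              ├─ A
   │              │  └─ T
   │              │     └─ T
   │              │        └─ G *
   │              │           └─ T *
   │              └─ G *
   └─ G
      └─ G
         └─ A
            └─ C *
               ├─ C
               │  └─ A *
               └─ G *
                  └─ C
                     └─ T
                        └─ C
                           └─ G *
Counting every labelled node above: 25.

25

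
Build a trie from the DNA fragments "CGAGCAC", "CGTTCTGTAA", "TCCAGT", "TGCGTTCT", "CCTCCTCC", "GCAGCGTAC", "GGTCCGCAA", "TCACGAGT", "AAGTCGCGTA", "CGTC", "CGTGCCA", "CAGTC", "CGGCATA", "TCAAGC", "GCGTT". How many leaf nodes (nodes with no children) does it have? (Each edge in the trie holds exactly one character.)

A leaf is a node with no children — equivalently, the end of a word that is not a proper prefix of any other stored word.
Those words: "AAGTCGCGTA", "CAGTC", "CCTCCTCC", "CGAGCAC", "CGGCATA", "CGTC", "CGTGCCA", "CGTTCTGTAA", "GCAGCGTAC", "GCGTT", "GGTCCGCAA", "TCAAGC", "TCACGAGT", "TCCAGT", "TGCGTTCT"
Leaf count: 15

15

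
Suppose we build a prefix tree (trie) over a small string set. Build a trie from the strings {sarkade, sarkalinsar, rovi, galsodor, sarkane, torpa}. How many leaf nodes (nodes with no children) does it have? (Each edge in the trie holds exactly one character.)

Leaves are exactly the stored words that no other stored word extends.
Those words: "galsodor", "rovi", "sarkade", "sarkalinsar", "sarkane", "torpa"
Leaf count: 6

6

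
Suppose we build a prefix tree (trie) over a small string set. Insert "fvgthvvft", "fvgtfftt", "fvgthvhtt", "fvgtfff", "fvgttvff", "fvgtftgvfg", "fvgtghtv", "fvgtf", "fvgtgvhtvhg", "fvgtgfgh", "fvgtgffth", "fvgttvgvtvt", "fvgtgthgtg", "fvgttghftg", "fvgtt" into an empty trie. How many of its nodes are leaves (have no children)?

A leaf is a node with no children — equivalently, the end of a word that is not a proper prefix of any other stored word.
Those words: "fvgtfff", "fvgtfftt", "fvgtftgvfg", "fvgtgffth", "fvgtgfgh", "fvgtghtv", "fvgtgthgtg", "fvgtgvhtvhg", "fvgthvhtt", "fvgthvvft", "fvgttghftg", "fvgttvff", "fvgttvgvtvt"
Leaf count: 13

13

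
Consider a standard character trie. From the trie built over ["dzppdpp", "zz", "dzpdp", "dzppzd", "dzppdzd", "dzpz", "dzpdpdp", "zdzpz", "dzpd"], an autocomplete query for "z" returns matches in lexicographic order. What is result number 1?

zdzpz

Words with prefix "z", in lexicographic order: "zdzpz", "zz"
Position 1: zdzpz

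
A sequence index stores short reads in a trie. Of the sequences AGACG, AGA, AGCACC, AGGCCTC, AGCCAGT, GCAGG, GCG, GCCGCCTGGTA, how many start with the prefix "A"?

5

Filter for entries beginning with "A":
Words under "A": AGA, AGACG, AGCACC, AGCCAGT, AGGCCTC
Count: 5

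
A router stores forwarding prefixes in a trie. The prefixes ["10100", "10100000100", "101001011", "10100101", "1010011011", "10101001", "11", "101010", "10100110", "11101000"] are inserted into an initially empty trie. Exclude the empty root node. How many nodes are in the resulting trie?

30

Trace insertions, counting only characters that open a new branch:
  "10100" → 5 new (1, 0, 1, 0, 0)
  "10100000100" → prefix "10100" already present; 6 new (0, 0, 0, 1, 0, 0)
  "101001011" → prefix "10100" already present; 4 new (1, 0, 1, 1)
  "10100101" → prefix "10100101" already present; 0 new (none)
  "1010011011" → prefix "101001" already present; 4 new (1, 0, 1, 1)
  "10101001" → prefix "1010" already present; 4 new (1, 0, 0, 1)
  "11" → prefix "1" already present; 1 new (1)
  "101010" → prefix "101010" already present; 0 new (none)
  "10100110" → prefix "10100110" already present; 0 new (none)
  "11101000" → prefix "11" already present; 6 new (1, 0, 1, 0, 0, 0)
Total nodes = 5 + 6 + 4 + 0 + 4 + 4 + 1 + 0 + 0 + 6 = 30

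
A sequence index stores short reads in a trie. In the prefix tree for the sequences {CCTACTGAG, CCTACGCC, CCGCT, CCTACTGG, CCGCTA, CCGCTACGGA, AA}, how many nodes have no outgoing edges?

Leaves are exactly the stored words that no other stored word extends.
Those words: "AA", "CCGCTACGGA", "CCTACGCC", "CCTACTGAG", "CCTACTGG"
Leaf count: 5

5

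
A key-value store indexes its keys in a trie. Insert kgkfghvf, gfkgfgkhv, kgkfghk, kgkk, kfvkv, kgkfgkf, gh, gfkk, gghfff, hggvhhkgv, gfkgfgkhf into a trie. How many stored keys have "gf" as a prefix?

Walk to "gf"; the words in its subtree are exactly those with that prefix.
Words under "gf": gfkgfgkhf, gfkgfgkhv, gfkk
Count: 3

3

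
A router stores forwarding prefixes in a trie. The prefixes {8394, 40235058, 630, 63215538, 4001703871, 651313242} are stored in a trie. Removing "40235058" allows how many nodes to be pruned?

A node on "40235058"'s path can go only if nothing else ends at it or branches off below it.
The suffix "235058" (6 nodes) is used only by "40235058"; the node for "40" still has the child "0", so pruning stops there.
Nodes removed: 6

6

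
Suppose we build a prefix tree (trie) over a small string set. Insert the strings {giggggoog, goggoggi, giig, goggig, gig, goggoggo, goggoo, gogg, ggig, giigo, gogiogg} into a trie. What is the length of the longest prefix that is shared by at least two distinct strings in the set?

7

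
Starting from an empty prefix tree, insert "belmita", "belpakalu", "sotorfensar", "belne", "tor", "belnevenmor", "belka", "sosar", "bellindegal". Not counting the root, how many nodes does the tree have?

Trace insertions, counting only characters that open a new branch:
  "belmita" → 7 new (b, e, l, m, i, t, a)
  "belpakalu" → prefix "bel" already present; 6 new (p, a, k, a, l, u)
  "sotorfensar" → 11 new (s, o, t, o, r, f, e, n, s, a, r)
  "belne" → prefix "bel" already present; 2 new (n, e)
  "tor" → 3 new (t, o, r)
  "belnevenmor" → prefix "belne" already present; 6 new (v, e, n, m, o, r)
  "belka" → prefix "bel" already present; 2 new (k, a)
  "sosar" → prefix "so" already present; 3 new (s, a, r)
  "bellindegal" → prefix "bel" already present; 8 new (l, i, n, d, e, g, a, l)
Total nodes = 7 + 6 + 11 + 2 + 3 + 6 + 2 + 3 + 8 = 48

48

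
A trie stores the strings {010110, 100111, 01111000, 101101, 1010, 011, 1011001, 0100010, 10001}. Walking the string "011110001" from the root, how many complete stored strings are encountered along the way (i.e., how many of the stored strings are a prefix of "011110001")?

2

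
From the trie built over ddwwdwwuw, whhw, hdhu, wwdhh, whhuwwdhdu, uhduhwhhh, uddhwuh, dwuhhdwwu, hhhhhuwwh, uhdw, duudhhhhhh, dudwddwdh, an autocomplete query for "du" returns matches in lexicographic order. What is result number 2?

DFS of the "du" subtree visits, in order: "dudwddwdh", "duudhhhhhh"
The 2nd is duudhhhhhh.

duudhhhhhh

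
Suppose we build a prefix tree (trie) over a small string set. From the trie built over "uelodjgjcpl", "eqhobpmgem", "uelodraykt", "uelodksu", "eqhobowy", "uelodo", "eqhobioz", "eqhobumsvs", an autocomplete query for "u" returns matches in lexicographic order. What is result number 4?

uelodraykt

DFS of the "u" subtree visits, in order: "uelodjgjcpl", "uelodksu", "uelodo", "uelodraykt"
The 4th is uelodraykt.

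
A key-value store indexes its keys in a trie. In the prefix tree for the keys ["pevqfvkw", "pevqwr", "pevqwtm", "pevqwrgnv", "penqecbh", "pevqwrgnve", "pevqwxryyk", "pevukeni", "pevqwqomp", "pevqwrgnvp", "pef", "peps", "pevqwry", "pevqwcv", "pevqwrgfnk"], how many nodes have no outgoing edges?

13

Leaves are exactly the stored words that no other stored word extends.
Those words: "pef", "penqecbh", "peps", "pevqfvkw", "pevqwcv", "pevqwqomp", "pevqwrgfnk", "pevqwrgnve", "pevqwrgnvp", "pevqwry", "pevqwtm", "pevqwxryyk", "pevukeni"
Leaf count: 13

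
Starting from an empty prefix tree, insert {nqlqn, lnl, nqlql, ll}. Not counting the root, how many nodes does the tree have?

Trace insertions, counting only characters that open a new branch:
  "nqlqn" → 5 new (n, q, l, q, n)
  "lnl" → 3 new (l, n, l)
  "nqlql" → prefix "nqlq" already present; 1 new (l)
  "ll" → prefix "l" already present; 1 new (l)
Total nodes = 5 + 3 + 1 + 1 = 10

10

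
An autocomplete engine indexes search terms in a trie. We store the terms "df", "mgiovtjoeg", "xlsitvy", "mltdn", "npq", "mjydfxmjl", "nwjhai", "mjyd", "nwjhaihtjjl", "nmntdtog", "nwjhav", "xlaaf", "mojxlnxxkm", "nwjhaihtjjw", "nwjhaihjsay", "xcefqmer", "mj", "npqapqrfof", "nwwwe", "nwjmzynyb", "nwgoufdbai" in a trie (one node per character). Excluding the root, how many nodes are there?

100

Count nodes per top-level branch (shared prefixes stored once):
  'd'-branch (df): 2 nodes
  'm'-branch (mgiovtjoeg, mj, mjyd, mjydfxmjl, mltdn, mojxlnxxkm): 31 nodes
  'n'-branch (nmntdtog, npq, npqapqrfof, nwgoufdbai, nwjhai, nwjhaihjsay, nwjhaihtjjl, nwjhaihtjjw, nwjhav, nwjmzynyb, nwwwe): 50 nodes
  'x'-branch (xcefqmer, xlaaf, xlsitvy): 17 nodes
Sum: 100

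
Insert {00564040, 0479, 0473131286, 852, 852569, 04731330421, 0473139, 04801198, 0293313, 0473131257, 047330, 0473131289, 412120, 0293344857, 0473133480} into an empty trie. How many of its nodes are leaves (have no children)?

A leaf is a node with no children — equivalently, the end of a word that is not a proper prefix of any other stored word.
Those words: "00564040", "0293313", "0293344857", "0473131257", "0473131286", "0473131289", "04731330421", "0473133480", "0473139", "047330", "0479", "04801198", "412120", "852569"
Leaf count: 14

14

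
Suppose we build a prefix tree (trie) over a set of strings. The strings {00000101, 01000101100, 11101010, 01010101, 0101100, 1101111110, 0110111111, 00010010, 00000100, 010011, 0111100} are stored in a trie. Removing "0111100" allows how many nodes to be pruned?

Walk "0111100" from the leaf back toward the root, removing each node that no remaining word uses.
The suffix "1100" (4 nodes) is used only by "0111100"; the node for "011" still has the child "0", so pruning stops there.
Nodes removed: 4

4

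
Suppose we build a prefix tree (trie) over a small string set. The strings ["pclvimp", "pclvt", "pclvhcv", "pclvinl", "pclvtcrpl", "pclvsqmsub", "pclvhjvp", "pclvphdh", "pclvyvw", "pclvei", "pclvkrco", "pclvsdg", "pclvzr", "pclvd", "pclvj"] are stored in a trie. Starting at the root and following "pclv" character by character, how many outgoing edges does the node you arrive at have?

11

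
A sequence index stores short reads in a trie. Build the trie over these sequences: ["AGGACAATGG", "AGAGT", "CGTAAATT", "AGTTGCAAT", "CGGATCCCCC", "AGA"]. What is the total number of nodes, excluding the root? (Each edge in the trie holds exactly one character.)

Trie structure (* marks end of a word):
(root)
├─ A
│  └─ G
│     ├─ A *
│     │  └─ G
│     │     └─ T *
│     ├─ G
│     │  └─ A
│     │     └─ C
│     │        └─ A
│     │           └─ A
│     │              └─ T
│     │                 └─ G
│     │                    └─ G *
│     └─ T
│        └─ T
│           └─ G
│              └─ C
│                 └─ A
│                    └─ A
│                       └─ T *
└─ C
   └─ G
      ├─ G
      │  └─ A
      │     └─ T
      │        └─ C
      │           └─ C
      │              └─ C
      │                 └─ C
      │                    └─ C *
      └─ T
         └─ A
            └─ A
               └─ A
                  └─ T
                     └─ T *
Counting every labelled node above: 36.

36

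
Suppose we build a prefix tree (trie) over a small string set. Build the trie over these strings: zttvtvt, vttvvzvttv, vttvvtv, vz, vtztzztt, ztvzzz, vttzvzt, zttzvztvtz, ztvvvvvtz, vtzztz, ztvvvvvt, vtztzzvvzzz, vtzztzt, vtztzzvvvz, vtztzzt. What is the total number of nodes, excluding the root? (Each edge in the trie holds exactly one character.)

58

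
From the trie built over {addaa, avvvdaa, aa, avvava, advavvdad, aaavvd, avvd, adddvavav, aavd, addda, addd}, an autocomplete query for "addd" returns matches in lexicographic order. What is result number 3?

adddvavav

Words with prefix "addd", in lexicographic order: "addd", "addda", "adddvavav"
The 3rd is adddvavav.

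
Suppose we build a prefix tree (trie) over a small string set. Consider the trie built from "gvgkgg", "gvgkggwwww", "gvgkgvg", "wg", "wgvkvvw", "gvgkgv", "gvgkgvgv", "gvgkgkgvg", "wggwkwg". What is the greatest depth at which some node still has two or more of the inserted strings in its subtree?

7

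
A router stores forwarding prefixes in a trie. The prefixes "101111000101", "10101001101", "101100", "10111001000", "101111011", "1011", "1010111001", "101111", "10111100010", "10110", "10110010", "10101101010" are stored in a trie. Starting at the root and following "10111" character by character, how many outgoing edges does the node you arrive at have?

Follow the path "10111" to its node, then look at its outgoing edges.
Distinct next characters after "10111": 0, 1.
That node has 2 child edges.

2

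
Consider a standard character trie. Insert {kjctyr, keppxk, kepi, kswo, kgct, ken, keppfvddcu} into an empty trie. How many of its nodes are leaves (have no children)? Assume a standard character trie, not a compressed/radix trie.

7

Leaves are exactly the stored words that no other stored word extends.
Those words: "ken", "kepi", "keppfvddcu", "keppxk", "kgct", "kjctyr", "kswo"
Leaf count: 7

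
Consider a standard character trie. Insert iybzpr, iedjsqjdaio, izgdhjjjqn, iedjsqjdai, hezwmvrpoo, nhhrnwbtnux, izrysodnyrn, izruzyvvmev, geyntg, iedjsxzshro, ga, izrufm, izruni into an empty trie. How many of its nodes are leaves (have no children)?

12

Leaves are exactly the stored words that no other stored word extends.
Those words: "ga", "geyntg", "hezwmvrpoo", "iedjsqjdaio", "iedjsxzshro", "iybzpr", "izgdhjjjqn", "izrufm", "izruni", "izruzyvvmev", "izrysodnyrn", "nhhrnwbtnux"
Leaf count: 12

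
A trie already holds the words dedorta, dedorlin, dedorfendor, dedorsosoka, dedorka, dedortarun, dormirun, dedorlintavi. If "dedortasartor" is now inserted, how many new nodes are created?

6

The longest prefix of "dedortasartor" already in the trie is "dedorta" (length 7).
Each of the 6 remaining characters creates one node.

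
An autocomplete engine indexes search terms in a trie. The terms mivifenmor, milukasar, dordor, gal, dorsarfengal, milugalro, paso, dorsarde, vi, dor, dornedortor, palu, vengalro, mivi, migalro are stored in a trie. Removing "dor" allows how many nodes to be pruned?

After clearing the end-marker at "dor", prune upward until reaching a node still needed by another word.
Every node on "dor" is still needed (e.g. by "dordor"), so nothing is freed.
Nodes removed: 0

0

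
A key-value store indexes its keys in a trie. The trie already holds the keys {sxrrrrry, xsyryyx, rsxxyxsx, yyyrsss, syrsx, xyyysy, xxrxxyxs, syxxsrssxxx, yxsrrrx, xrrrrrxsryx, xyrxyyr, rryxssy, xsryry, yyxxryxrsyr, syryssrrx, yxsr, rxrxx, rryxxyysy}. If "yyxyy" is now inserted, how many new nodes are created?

Walking "yyxyy" from the root, the first 3 characters ("yyx") follow existing edges; "y" is the first miss.
New nodes needed: |"yyxyy"| − 3 = 5 − 3 = 2.

2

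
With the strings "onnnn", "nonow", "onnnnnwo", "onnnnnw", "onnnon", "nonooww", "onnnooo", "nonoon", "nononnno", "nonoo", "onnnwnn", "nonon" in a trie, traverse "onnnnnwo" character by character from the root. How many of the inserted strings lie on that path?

Check each prefix of "onnnnnwo" against the stored set — each match is an end-marker on the path.
Prefixes of the query that are stored words: "onnnn", "onnnnnw", "onnnnnwo"
Count: 3

3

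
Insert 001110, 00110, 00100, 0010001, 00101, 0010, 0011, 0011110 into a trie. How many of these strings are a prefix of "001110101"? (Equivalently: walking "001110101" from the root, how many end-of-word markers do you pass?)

2

Check each prefix of "001110101" against the stored set — each match is an end-marker on the path.
Prefixes of the query that are stored words: "0011", "001110"
Count: 2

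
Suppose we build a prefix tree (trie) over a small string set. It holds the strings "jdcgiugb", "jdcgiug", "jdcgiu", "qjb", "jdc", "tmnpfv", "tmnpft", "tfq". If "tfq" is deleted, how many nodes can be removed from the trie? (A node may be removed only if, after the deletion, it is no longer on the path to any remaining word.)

After clearing the end-marker at "tfq", prune upward until reaching a node still needed by another word.
The suffix "fq" (2 nodes) is used only by "tfq"; the node for "t" still has the child "m", so pruning stops there.
Nodes removed: 2

2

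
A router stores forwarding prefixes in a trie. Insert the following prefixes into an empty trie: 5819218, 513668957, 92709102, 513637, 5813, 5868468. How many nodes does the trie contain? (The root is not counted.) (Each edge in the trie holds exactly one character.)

31

For each word, the new-node count is its length minus the longest prefix already in the trie:
  "5819218" → 7 new (5, 8, 1, 9, 2, 1, 8)
  "513668957" → prefix "5" already present; 8 new (1, 3, 6, 6, 8, 9, 5, 7)
  "92709102" → 8 new (9, 2, 7, 0, 9, 1, 0, 2)
  "513637" → prefix "5136" already present; 2 new (3, 7)
  "5813" → prefix "581" already present; 1 new (3)
  "5868468" → prefix "58" already present; 5 new (6, 8, 4, 6, 8)
Total nodes = 7 + 8 + 8 + 2 + 1 + 5 = 31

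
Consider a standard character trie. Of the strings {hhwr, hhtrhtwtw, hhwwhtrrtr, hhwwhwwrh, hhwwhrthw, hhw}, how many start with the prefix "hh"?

6

Traverse to the node for "hh", then collect every word in that subtree.
Matches: "hhtrhtwtw", "hhw", "hhwr", "hhwwhrthw", "hhwwhtrrtr", "hhwwhwwrh"
Count: 6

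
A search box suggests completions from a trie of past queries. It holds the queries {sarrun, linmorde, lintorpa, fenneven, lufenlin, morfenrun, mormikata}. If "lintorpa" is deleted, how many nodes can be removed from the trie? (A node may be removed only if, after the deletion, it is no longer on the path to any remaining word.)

Walk "lintorpa" from the leaf back toward the root, removing each node that no remaining word uses.
The suffix "torpa" (5 nodes) is used only by "lintorpa"; the node for "lin" still has the child "m", so pruning stops there.
Nodes removed: 5

5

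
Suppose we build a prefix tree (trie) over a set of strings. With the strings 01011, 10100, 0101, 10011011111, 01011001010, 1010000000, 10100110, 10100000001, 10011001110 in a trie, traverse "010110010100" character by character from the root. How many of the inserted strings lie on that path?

Walk "010110010100" from the root; an end-of-word marker is hit whenever a stored word is a prefix of "010110010100".
Prefixes of the query that are stored words: "0101", "01011", "01011001010"
Count: 3

3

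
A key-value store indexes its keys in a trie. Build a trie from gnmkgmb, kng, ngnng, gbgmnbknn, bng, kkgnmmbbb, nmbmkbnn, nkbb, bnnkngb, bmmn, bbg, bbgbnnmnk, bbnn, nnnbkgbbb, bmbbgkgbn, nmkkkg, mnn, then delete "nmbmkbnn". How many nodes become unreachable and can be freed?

6

Walk "nmbmkbnn" from the leaf back toward the root, removing each node that no remaining word uses.
The suffix "bmkbnn" (6 nodes) is used only by "nmbmkbnn"; the node for "nm" still has the child "k", so pruning stops there.
Nodes removed: 6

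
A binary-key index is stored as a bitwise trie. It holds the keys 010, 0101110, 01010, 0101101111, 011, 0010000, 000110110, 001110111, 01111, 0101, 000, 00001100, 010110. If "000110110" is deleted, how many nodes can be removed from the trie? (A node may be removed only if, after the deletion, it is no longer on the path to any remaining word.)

After clearing the end-marker at "000110110", prune upward until reaching a node still needed by another word.
The suffix "110110" (6 nodes) is used only by "000110110"; the node for "000" still has the child "0", so pruning stops there.
Nodes removed: 6

6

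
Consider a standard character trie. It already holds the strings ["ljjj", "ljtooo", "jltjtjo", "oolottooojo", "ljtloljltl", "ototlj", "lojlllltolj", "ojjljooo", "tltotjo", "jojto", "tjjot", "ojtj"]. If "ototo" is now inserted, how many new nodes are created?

1

The longest prefix of "ototo" already in the trie is "otot" (length 4).
New nodes needed: |"ototo"| − 4 = 5 − 4 = 1.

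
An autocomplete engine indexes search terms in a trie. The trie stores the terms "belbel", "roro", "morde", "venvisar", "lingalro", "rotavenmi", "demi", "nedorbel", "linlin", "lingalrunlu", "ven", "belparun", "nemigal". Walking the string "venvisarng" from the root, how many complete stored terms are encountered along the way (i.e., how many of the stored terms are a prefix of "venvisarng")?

2

Check each prefix of "venvisarng" against the stored set — each match is an end-marker on the path.
Prefixes of the query that are stored words: "ven", "venvisar"
Count: 2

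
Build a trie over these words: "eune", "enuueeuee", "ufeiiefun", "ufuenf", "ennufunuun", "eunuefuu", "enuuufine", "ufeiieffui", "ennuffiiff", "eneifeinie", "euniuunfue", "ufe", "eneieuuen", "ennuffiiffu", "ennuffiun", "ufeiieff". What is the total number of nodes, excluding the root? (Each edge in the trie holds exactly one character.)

74

Trace insertions, counting only characters that open a new branch:
  "eune" → 4 new (e, u, n, e)
  "enuueeuee" → prefix "e" already present; 8 new (n, u, u, e, e, u, e, e)
  "ufeiiefun" → 9 new (u, f, e, i, i, e, f, u, n)
  "ufuenf" → prefix "uf" already present; 4 new (u, e, n, f)
  "ennufunuun" → prefix "en" already present; 8 new (n, u, f, u, n, u, u, n)
  "eunuefuu" → prefix "eun" already present; 5 new (u, e, f, u, u)
  "enuuufine" → prefix "enuu" already present; 5 new (u, f, i, n, e)
  "ufeiieffui" → prefix "ufeiief" already present; 3 new (f, u, i)
  "ennuffiiff" → prefix "ennuf" already present; 5 new (f, i, i, f, f)
  "eneifeinie" → prefix "en" already present; 8 new (e, i, f, e, i, n, i, e)
  "euniuunfue" → prefix "eun" already present; 7 new (i, u, u, n, f, u, e)
  "ufe" → prefix "ufe" already present; 0 new (none)
  "eneieuuen" → prefix "enei" already present; 5 new (e, u, u, e, n)
  "ennuffiiffu" → prefix "ennuffiiff" already present; 1 new (u)
  "ennuffiun" → prefix "ennuffi" already present; 2 new (u, n)
  "ufeiieff" → prefix "ufeiieff" already present; 0 new (none)
Total nodes = 4 + 8 + 9 + 4 + 8 + 5 + 5 + 3 + 5 + 8 + 7 + 0 + 5 + 1 + 2 + 0 = 74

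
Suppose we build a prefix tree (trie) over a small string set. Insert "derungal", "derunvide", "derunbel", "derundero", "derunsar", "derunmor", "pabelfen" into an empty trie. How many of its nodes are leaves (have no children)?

A leaf is a node with no children — equivalently, the end of a word that is not a proper prefix of any other stored word.
Those words: "derunbel", "derundero", "derungal", "derunmor", "derunsar", "derunvide", "pabelfen"
Leaf count: 7

7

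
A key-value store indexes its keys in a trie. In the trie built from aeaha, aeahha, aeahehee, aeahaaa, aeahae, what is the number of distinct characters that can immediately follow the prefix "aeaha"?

The children of the "aeaha" node are the distinct next characters among strings starting with "aeaha".
Characters that immediately follow "aeaha" among the stored strings: {a, e}.
That node has 2 child edges.

2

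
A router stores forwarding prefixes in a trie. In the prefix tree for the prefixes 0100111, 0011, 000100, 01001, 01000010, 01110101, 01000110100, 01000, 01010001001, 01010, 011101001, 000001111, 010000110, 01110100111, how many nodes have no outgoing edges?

A leaf is a node with no children — equivalently, the end of a word that is not a proper prefix of any other stored word.
Those words: "000001111", "000100", "0011", "01000010", "010000110", "01000110100", "0100111", "01010001001", "01110100111", "01110101"
Leaf count: 10

10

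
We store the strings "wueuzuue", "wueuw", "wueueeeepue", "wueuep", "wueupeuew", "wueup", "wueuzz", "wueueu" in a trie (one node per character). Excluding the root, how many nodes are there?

Trie structure (* marks end of a word):
(root)
└─ w
   └─ u
      └─ e
         └─ u
            ├─ e
            │  ├─ e
            │  │  └─ e
            │  │     └─ e
            │  │        └─ p
            │  │           └─ u
            │  │              └─ e *
            │  ├─ p *
            │  └─ u *
            ├─ p *
            │  └─ e
            │     └─ u
            │        └─ e
            │           └─ w *
            ├─ w *
            └─ z
               ├─ u
               │  └─ u
               │     └─ e *
               └─ z *
Counting every labelled node above: 24.

24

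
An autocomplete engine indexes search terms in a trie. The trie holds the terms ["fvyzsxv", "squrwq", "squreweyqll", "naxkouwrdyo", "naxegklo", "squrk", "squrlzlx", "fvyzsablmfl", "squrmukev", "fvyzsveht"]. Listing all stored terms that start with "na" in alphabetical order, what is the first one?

naxegklo

Words with prefix "na", in lexicographic order: "naxegklo", "naxkouwrdyo"
Position 1: naxegklo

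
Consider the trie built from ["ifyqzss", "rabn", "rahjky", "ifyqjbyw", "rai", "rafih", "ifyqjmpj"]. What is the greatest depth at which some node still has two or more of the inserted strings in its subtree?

Look for the deepest trie node that still has at least two words in its subtree.
"ifyqjbyw" and "ifyqjmpj" agree on "ifyqj" (5 characters) before diverging; nothing deeper is shared.
Longest shared-prefix length: 5

5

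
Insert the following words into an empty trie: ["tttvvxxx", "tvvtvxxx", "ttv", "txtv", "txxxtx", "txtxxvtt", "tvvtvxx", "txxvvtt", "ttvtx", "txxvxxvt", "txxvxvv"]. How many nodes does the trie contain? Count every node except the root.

For each word, the new-node count is its length minus the longest prefix already in the trie:
  "tttvvxxx" → 8 new (t, t, t, v, v, x, x, x)
  "tvvtvxxx" → prefix "t" already present; 7 new (v, v, t, v, x, x, x)
  "ttv" → prefix "tt" already present; 1 new (v)
  "txtv" → prefix "t" already present; 3 new (x, t, v)
  "txxxtx" → prefix "tx" already present; 4 new (x, x, t, x)
  "txtxxvtt" → prefix "txt" already present; 5 new (x, x, v, t, t)
  "tvvtvxx" → prefix "tvvtvxx" already present; 0 new (none)
  "txxvvtt" → prefix "txx" already present; 4 new (v, v, t, t)
  "ttvtx" → prefix "ttv" already present; 2 new (t, x)
  "txxvxxvt" → prefix "txxv" already present; 4 new (x, x, v, t)
  "txxvxvv" → prefix "txxvx" already present; 2 new (v, v)
Total nodes = 8 + 7 + 1 + 3 + 4 + 5 + 0 + 4 + 2 + 4 + 2 = 40

40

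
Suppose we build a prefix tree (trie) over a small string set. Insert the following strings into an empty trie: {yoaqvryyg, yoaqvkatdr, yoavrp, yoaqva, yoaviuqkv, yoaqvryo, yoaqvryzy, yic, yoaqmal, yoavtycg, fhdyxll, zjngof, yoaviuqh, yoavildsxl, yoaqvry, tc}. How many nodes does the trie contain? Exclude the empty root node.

For each word, the new-node count is its length minus the longest prefix already in the trie:
  "yoaqvryyg" → 9 new (y, o, a, q, v, r, y, y, g)
  "yoaqvkatdr" → prefix "yoaqv" already present; 5 new (k, a, t, d, r)
  "yoavrp" → prefix "yoa" already present; 3 new (v, r, p)
  "yoaqva" → prefix "yoaqv" already present; 1 new (a)
  "yoaviuqkv" → prefix "yoav" already present; 5 new (i, u, q, k, v)
  "yoaqvryo" → prefix "yoaqvry" already present; 1 new (o)
  "yoaqvryzy" → prefix "yoaqvry" already present; 2 new (z, y)
  "yic" → prefix "y" already present; 2 new (i, c)
  "yoaqmal" → prefix "yoaq" already present; 3 new (m, a, l)
  "yoavtycg" → prefix "yoav" already present; 4 new (t, y, c, g)
  "fhdyxll" → 7 new (f, h, d, y, x, l, l)
  "zjngof" → 6 new (z, j, n, g, o, f)
  "yoaviuqh" → prefix "yoaviuq" already present; 1 new (h)
  "yoavildsxl" → prefix "yoavi" already present; 5 new (l, d, s, x, l)
  "yoaqvry" → prefix "yoaqvry" already present; 0 new (none)
  "tc" → 2 new (t, c)
Total nodes = 9 + 5 + 3 + 1 + 5 + 1 + 2 + 2 + 3 + 4 + 7 + 6 + 1 + 5 + 0 + 2 = 56

56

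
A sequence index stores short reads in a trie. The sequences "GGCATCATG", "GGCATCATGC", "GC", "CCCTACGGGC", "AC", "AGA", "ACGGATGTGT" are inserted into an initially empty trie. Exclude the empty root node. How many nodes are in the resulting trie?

33

Trace insertions, counting only characters that open a new branch:
  "GGCATCATG" → 9 new (G, G, C, A, T, C, A, T, G)
  "GGCATCATGC" → prefix "GGCATCATG" already present; 1 new (C)
  "GC" → prefix "G" already present; 1 new (C)
  "CCCTACGGGC" → 10 new (C, C, C, T, A, C, G, G, G, C)
  "AC" → 2 new (A, C)
  "AGA" → prefix "A" already present; 2 new (G, A)
  "ACGGATGTGT" → prefix "AC" already present; 8 new (G, G, A, T, G, T, G, T)
Total nodes = 9 + 1 + 1 + 10 + 2 + 2 + 8 = 33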